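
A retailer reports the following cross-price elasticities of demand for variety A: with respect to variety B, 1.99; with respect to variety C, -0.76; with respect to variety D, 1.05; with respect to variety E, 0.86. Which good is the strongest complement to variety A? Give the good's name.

Complements have ε < 0. The most negative value is -0.76 (variety C).

variety C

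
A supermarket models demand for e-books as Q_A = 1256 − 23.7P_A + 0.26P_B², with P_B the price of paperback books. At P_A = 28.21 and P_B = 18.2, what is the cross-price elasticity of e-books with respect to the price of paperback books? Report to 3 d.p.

0.256

At P_A = 28.21 and P_B = 18.2: Q_A = 673.545.
∂Q_A/∂P_B = 0.52P_B = 0.52(18.2) = 9.4640.
ε = (∂Q_A/∂P_B)(P_B/Q_A) = 9.4640 × (18.2/673.545) ≈ 0.256.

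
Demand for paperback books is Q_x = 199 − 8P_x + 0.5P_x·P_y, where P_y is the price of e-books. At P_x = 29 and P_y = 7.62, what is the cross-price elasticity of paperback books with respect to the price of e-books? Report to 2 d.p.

At P_x = 29 and P_y = 7.62: Q_x = 77.49.
∂Q_x/∂P_y = 0.5P_x = 0.5(29) = 14.5000.
ε = (∂Q_x/∂P_y)(P_y/Q_x) = 14.5000 × (7.62/77.49) ≈ 1.43.
ε > 0: substitutes.

1.43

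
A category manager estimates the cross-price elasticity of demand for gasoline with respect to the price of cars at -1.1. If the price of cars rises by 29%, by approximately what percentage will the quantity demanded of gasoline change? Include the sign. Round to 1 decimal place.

%ΔQ ≈ ε × %ΔP of cars = -1.1 × (29%) = -31.9%.

-31.9%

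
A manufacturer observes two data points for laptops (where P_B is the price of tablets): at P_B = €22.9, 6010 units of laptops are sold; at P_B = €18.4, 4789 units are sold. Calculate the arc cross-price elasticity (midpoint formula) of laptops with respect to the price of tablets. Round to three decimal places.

ΔQ_A = 4789 − 6010 = -1221; ΔP_B = 18.4 − 22.9 = -4.5.
Midpoints: Q̄_A = 5399.5, P̄_B = 20.65.
ε = (ΔQ_A/Q̄_A)/(ΔP_B/P̄_B) = (-1221/5399.5)/(-4.5/20.65) ≈ 1.038.
ε > 0: laptops and tablets are substitutes.

1.038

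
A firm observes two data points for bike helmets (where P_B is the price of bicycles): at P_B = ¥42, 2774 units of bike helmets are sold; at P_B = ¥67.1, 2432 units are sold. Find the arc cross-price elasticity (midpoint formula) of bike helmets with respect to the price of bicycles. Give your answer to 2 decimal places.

ΔQ_A = 2432 − 2774 = -342; ΔP_B = 67.1 − 42 = 25.1.
Midpoints: Q̄_A = 2603.0, P̄_B = 54.55.
ε = (ΔQ_A/Q̄_A)/(ΔP_B/P̄_B) = (-342/2603.0)/(25.1/54.55) ≈ -0.29.
ε < 0: bike helmets and bicycles are complements.

-0.29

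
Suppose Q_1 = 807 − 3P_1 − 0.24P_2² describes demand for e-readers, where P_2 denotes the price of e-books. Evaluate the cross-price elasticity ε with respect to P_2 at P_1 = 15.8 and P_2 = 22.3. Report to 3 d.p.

At P_1 = 15.8 and P_2 = 22.3: Q_1 = 640.250.
∂Q_1/∂P_2 = -0.48P_2 = -0.48(22.3) = -10.7040.
ε = (∂Q_1/∂P_2)(P_2/Q_1) = -10.7040 × (22.3/640.250) ≈ -0.373.

-0.373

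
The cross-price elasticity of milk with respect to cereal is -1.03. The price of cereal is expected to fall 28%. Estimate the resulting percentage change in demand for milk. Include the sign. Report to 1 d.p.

%ΔQ ≈ ε × %ΔP of cereal = -1.03 × (-28%) = 28.8%.

28.8%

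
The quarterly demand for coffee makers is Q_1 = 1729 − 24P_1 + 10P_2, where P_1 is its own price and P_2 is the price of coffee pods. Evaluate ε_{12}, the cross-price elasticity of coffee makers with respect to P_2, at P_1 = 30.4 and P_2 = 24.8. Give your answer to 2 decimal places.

0.20

At P_1 = 30.4 and P_2 = 24.8: Q_1 = 1247.4.
∂Q_1/∂P_2 = 10.
ε = (∂Q_1/∂P_2)(P_2/Q_1) = 10 × (24.8/1247.4) ≈ 0.20.
Since ε > 0, coffee makers and coffee pods are substitutes.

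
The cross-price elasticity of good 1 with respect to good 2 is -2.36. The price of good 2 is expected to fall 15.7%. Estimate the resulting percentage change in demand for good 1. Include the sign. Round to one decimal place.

%ΔQ ≈ ε × %ΔP of good 2 = -2.36 × (-15.7%) = 37.1%.

37.1%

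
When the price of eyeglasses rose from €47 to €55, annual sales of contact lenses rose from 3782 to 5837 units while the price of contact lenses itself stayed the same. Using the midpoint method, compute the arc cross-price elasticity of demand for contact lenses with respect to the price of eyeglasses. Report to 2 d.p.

ΔQ_A = 5837 − 3782 = 2055; ΔP_B = 55 − 47 = 8.
Midpoints: Q̄_A = 4809.5, P̄_B = 51.00.
ε = (ΔQ_A/Q̄_A)/(ΔP_B/P̄_B) = (2055/4809.5)/(8/51.00) ≈ 2.72.

2.72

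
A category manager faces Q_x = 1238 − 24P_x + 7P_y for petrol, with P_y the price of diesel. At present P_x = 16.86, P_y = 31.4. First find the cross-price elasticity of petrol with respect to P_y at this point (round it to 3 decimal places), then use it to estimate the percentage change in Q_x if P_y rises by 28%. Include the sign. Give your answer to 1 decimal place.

At P_x = 16.86, P_y = 31.4: Q_x = 1053.16.
∂Q_x/∂P_y = 7.
ε = (∂Q_x/∂P_y)(P_y/Q_x) = 7.0000 × 31.4/1053.16 ≈ 0.209.
%ΔQ_x ≈ ε × %ΔP_y = 0.209 × (28%) = 5.9%.

5.9%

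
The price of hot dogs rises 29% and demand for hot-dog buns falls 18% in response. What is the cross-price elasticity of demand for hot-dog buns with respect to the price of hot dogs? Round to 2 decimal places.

-0.62

ε = (%ΔQ of hot-dog buns) / (%ΔP of hot dogs) = (-18%) / (29%) ≈ -0.62.
Negative cross-price elasticity: complements.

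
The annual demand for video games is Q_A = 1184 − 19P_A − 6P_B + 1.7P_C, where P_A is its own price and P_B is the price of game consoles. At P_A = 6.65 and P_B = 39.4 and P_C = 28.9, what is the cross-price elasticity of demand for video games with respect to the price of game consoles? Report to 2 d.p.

At P_A = 6.65 and P_B = 39.4 and P_C = 28.9: Q_A = 870.38.
∂Q_A/∂P_B = -6.
ε = (∂Q_A/∂P_B)(P_B/Q_A) = -6 × (39.4/870.38) ≈ -0.27.
Since ε < 0, video games and game consoles are complements.

-0.27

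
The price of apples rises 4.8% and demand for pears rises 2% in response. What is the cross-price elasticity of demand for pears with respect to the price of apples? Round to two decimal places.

ε = (%ΔQ of pears) / (%ΔP of apples) = (2%) / (4.8%) ≈ 0.42.
Positive cross-price elasticity: substitutes.

0.42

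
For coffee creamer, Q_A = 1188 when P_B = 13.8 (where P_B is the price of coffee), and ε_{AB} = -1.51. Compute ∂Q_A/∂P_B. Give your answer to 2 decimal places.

ε = (∂Q_A/∂P_B)·(P_B/Q_A) ⇒ ∂Q_A/∂P_B = ε·Q_A/P_B = -1.51 × 1188/13.8 ≈ -129.99.

-129.99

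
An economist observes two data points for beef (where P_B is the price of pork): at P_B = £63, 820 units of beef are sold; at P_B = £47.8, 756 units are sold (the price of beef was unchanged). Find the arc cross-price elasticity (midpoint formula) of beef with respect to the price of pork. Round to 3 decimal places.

ΔQ_A = 756 − 820 = -64; ΔP_B = 47.8 − 63 = -15.2.
Midpoints: Q̄_A = 788.0, P̄_B = 55.40.
ε = (ΔQ_A/Q̄_A)/(ΔP_B/P̄_B) = (-64/788.0)/(-15.2/55.40) ≈ 0.296.

0.296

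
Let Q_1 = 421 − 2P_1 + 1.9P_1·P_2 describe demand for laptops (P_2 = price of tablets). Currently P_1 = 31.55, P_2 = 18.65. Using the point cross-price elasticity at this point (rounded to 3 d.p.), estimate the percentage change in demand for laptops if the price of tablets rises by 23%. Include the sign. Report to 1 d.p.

17.4%

At P_1 = 31.55, P_2 = 18.65: Q_1 = 1475.874.
∂Q_1/∂P_2 = 1.9P_1 = 59.9450.
ε = (∂Q_1/∂P_2)(P_2/Q_1) = 59.9450 × 18.65/1475.874 ≈ 0.757.
%ΔQ_1 ≈ ε × %ΔP_2 = 0.757 × (23%) = 17.4%.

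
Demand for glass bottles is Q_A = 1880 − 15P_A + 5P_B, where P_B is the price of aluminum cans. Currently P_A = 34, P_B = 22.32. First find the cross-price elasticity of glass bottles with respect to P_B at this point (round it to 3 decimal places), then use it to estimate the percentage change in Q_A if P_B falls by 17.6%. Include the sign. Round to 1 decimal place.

At P_A = 34, P_B = 22.32: Q_A = 1481.6.
∂Q_A/∂P_B = 5.
ε = (∂Q_A/∂P_B)(P_B/Q_A) = 5.0000 × 22.32/1481.6 ≈ 0.075.
%ΔQ_A ≈ ε × %ΔP_B = 0.075 × (-17.6%) = -1.3%.

-1.3%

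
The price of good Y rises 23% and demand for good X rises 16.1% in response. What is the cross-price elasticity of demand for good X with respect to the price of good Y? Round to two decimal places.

ε = (%ΔQ of good X) / (%ΔP of good Y) = (16.1%) / (23%) ≈ 0.70.

0.70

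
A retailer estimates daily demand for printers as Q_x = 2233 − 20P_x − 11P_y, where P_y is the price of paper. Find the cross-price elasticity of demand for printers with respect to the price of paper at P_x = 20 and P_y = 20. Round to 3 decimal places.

At P_x = 20 and P_y = 20: Q_x = 1613.
∂Q_x/∂P_y = -11.
ε = (∂Q_x/∂P_y)(P_y/Q_x) = -11 × (20/1613) ≈ -0.136.

-0.136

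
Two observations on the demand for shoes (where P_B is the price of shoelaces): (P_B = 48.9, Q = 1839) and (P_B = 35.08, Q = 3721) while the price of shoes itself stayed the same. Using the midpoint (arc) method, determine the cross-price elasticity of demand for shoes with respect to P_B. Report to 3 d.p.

ΔQ_A = 3721 − 1839 = 1882; ΔP_B = 35.08 − 48.9 = -13.82.
Midpoints: Q̄_A = 2780.0, P̄_B = 41.99.
ε = (ΔQ_A/Q̄_A)/(ΔP_B/P̄_B) = (1882/2780.0)/(-13.82/41.99) ≈ -2.057.
ε < 0: shoes and shoelaces are complements.

-2.057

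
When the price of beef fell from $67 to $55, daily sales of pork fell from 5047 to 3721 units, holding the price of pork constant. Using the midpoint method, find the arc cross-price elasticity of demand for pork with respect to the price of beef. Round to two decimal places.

1.54

ΔQ_A = 3721 − 5047 = -1326; ΔP_B = 55 − 67 = -12.
Midpoints: Q̄_A = 4384.0, P̄_B = 61.00.
ε = (ΔQ_A/Q̄_A)/(ΔP_B/P̄_B) = (-1326/4384.0)/(-12/61.00) ≈ 1.54.
ε > 0: pork and beef are substitutes.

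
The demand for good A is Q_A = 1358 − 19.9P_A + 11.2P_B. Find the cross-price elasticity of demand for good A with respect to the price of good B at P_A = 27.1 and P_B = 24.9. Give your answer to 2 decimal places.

0.25

At P_A = 27.1 and P_B = 24.9: Q_A = 1097.59.
∂Q_A/∂P_B = 11.2.
ε = (∂Q_A/∂P_B)(P_B/Q_A) = 11.2 × (24.9/1097.59) ≈ 0.25.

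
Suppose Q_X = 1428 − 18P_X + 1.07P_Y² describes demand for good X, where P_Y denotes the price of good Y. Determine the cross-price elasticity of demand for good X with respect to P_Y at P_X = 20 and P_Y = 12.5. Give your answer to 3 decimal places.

At P_X = 20 and P_Y = 12.5: Q_X = 1235.188.
∂Q_X/∂P_Y = 2.14P_Y = 2.14(12.5) = 26.7500.
ε = (∂Q_X/∂P_Y)(P_Y/Q_X) = 26.7500 × (12.5/1235.188) ≈ 0.271.
ε > 0: substitutes.

0.271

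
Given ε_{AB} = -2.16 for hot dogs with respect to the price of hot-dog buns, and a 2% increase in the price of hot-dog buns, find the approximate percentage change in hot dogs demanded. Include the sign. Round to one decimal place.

%ΔQ ≈ ε × %ΔP of hot-dog buns = -2.16 × (2%) = -4.3%.
Demand for hot dogs falls by about 4.3%.

-4.3%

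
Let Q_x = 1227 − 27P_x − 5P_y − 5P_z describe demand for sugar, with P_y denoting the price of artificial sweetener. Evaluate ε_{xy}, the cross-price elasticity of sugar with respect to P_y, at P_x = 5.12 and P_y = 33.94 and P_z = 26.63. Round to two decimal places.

At P_x = 5.12 and P_y = 33.94 and P_z = 26.63: Q_x = 785.91.
∂Q_x/∂P_y = -5.
ε = (∂Q_x/∂P_y)(P_y/Q_x) = -5 × (33.94/785.91) ≈ -0.22.

-0.22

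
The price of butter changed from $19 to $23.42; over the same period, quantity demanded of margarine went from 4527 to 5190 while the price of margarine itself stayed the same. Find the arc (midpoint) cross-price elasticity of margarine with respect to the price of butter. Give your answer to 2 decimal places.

0.65

ΔQ_A = 5190 − 4527 = 663; ΔP_B = 23.42 − 19 = 4.42.
Midpoints: Q̄_A = 4858.5, P̄_B = 21.21.
ε = (ΔQ_A/Q̄_A)/(ΔP_B/P̄_B) = (663/4858.5)/(4.42/21.21) ≈ 0.65.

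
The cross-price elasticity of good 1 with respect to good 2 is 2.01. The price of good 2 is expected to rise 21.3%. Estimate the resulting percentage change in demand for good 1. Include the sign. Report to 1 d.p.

42.8%

%ΔQ ≈ ε × %ΔP of good 2 = 2.01 × (21.3%) = 42.8%.
Demand for good 1 rises by about 42.8%.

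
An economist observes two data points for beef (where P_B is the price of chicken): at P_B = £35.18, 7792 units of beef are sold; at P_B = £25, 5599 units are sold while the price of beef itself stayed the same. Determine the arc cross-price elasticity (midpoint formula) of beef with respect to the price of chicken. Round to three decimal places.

ΔQ_A = 5599 − 7792 = -2193; ΔP_B = 25 − 35.18 = -10.18.
Midpoints: Q̄_A = 6695.5, P̄_B = 30.09.
ε = (ΔQ_A/Q̄_A)/(ΔP_B/P̄_B) = (-2193/6695.5)/(-10.18/30.09) ≈ 0.968.

0.968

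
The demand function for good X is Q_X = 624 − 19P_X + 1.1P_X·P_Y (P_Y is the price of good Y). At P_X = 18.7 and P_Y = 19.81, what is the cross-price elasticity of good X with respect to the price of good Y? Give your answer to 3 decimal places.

At P_X = 18.7 and P_Y = 19.81: Q_X = 676.192.
∂Q_X/∂P_Y = 1.1P_X = 1.1(18.7) = 20.5700.
ε = (∂Q_X/∂P_Y)(P_Y/Q_X) = 20.5700 × (19.81/676.192) ≈ 0.603.
ε > 0: substitutes.

0.603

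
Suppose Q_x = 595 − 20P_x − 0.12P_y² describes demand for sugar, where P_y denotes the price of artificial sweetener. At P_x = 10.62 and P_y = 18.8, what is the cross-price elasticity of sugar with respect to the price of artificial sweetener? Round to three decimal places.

-0.249

At P_x = 10.62 and P_y = 18.8: Q_x = 340.187.
∂Q_x/∂P_y = -0.24P_y = -0.24(18.8) = -4.5120.
ε = (∂Q_x/∂P_y)(P_y/Q_x) = -4.5120 × (18.8/340.187) ≈ -0.249.
ε < 0: complements.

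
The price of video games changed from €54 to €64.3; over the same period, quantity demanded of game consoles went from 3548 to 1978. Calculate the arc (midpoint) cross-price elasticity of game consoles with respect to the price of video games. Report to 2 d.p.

-3.26

ΔQ_A = 1978 − 3548 = -1570; ΔP_B = 64.3 − 54 = 10.3.
Midpoints: Q̄_A = 2763.0, P̄_B = 59.15.
ε = (ΔQ_A/Q̄_A)/(ΔP_B/P̄_B) = (-1570/2763.0)/(10.3/59.15) ≈ -3.26.
ε < 0: game consoles and video games are complements.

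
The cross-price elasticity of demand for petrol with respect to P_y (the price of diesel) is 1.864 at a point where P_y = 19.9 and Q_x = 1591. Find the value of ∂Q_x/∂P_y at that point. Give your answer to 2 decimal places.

149.03

ε = (∂Q_x/∂P_y)·(P_y/Q_x) ⇒ ∂Q_x/∂P_y = ε·Q_x/P_y = 1.864 × 1591/19.9 ≈ 149.03.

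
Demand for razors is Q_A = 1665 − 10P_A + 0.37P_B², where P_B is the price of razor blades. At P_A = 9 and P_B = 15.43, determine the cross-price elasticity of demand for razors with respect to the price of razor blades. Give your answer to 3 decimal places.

At P_A = 9 and P_B = 15.43: Q_A = 1663.091.
∂Q_A/∂P_B = 0.74P_B = 0.74(15.43) = 11.4182.
ε = (∂Q_A/∂P_B)(P_B/Q_A) = 11.4182 × (15.43/1663.091) ≈ 0.106.

0.106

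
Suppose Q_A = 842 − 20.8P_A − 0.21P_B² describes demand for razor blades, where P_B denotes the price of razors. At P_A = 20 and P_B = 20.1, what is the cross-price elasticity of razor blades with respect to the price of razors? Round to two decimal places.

At P_A = 20 and P_B = 20.1: Q_A = 341.158.
∂Q_A/∂P_B = -0.42P_B = -0.42(20.1) = -8.4420.
ε = (∂Q_A/∂P_B)(P_B/Q_A) = -8.4420 × (20.1/341.158) ≈ -0.50.
ε < 0: complements.

-0.50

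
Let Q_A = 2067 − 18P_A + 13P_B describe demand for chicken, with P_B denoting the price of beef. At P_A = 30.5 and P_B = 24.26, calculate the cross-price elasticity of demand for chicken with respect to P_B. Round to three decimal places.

At P_A = 30.5 and P_B = 24.26: Q_A = 1833.38.
∂Q_A/∂P_B = 13.
ε = (∂Q_A/∂P_B)(P_B/Q_A) = 13 × (24.26/1833.38) ≈ 0.172.
Since ε > 0, chicken and beef are substitutes.

0.172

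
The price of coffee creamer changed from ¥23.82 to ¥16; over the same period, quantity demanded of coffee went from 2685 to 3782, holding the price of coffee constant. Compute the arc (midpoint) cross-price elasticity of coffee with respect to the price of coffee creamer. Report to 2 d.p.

-0.86

ΔQ_A = 3782 − 2685 = 1097; ΔP_B = 16 − 23.82 = -7.82.
Midpoints: Q̄_A = 3233.5, P̄_B = 19.91.
ε = (ΔQ_A/Q̄_A)/(ΔP_B/P̄_B) = (1097/3233.5)/(-7.82/19.91) ≈ -0.86.
ε < 0: coffee and coffee creamer are complements.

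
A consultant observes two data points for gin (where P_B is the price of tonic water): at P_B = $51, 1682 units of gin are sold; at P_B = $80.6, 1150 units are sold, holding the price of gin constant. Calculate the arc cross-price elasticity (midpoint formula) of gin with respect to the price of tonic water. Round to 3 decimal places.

ΔQ_A = 1150 − 1682 = -532; ΔP_B = 80.6 − 51 = 29.6.
Midpoints: Q̄_A = 1416.0, P̄_B = 65.80.
ε = (ΔQ_A/Q̄_A)/(ΔP_B/P̄_B) = (-532/1416.0)/(29.6/65.80) ≈ -0.835.

-0.835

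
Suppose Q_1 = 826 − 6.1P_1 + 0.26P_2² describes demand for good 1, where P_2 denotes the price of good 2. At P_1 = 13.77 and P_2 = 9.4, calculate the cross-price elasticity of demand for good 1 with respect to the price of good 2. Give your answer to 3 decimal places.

0.060

At P_1 = 13.77 and P_2 = 9.4: Q_1 = 764.977.
∂Q_1/∂P_2 = 0.52P_2 = 0.52(9.4) = 4.8880.
ε = (∂Q_1/∂P_2)(P_2/Q_1) = 4.8880 × (9.4/764.977) ≈ 0.060.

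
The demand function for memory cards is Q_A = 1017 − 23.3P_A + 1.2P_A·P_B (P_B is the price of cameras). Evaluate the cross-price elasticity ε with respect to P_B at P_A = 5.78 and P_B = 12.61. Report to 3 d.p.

0.090

At P_A = 5.78 and P_B = 12.61: Q_A = 969.789.
∂Q_A/∂P_B = 1.2P_A = 1.2(5.78) = 6.9360.
ε = (∂Q_A/∂P_B)(P_B/Q_A) = 6.9360 × (12.61/969.789) ≈ 0.090.
ε > 0: substitutes.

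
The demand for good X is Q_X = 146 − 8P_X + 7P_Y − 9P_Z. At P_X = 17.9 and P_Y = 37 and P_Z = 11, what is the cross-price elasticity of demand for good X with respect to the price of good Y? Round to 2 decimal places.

1.59

At P_X = 17.9 and P_Y = 37 and P_Z = 11: Q_X = 162.8.
∂Q_X/∂P_Y = 7.
ε = (∂Q_X/∂P_Y)(P_Y/Q_X) = 7 × (37/162.8) ≈ 1.59.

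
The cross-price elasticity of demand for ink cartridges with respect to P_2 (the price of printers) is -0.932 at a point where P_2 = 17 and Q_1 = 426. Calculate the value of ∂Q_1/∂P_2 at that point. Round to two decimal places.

ε = (∂Q_1/∂P_2)·(P_2/Q_1) ⇒ ∂Q_1/∂P_2 = ε·Q_1/P_2 = -0.932 × 426/17 ≈ -23.35.

-23.35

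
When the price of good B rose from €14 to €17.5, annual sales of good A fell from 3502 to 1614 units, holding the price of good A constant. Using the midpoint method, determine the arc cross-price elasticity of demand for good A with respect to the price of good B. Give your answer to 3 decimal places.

-3.321

ΔQ_A = 1614 − 3502 = -1888; ΔP_B = 17.5 − 14 = 3.5.
Midpoints: Q̄_A = 2558.0, P̄_B = 15.75.
ε = (ΔQ_A/Q̄_A)/(ΔP_B/P̄_B) = (-1888/2558.0)/(3.5/15.75) ≈ -3.321.
ε < 0: good A and good B are complements.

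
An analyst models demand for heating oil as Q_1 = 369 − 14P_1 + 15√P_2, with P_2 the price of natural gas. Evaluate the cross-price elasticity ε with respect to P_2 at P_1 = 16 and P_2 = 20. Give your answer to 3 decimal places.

At P_1 = 16 and P_2 = 20: Q_1 = 212.082.
∂Q_1/∂P_2 = 15/(2√P_2) = 15/(2√20) = 1.6771.
ε = (∂Q_1/∂P_2)(P_2/Q_1) = 1.6771 × (20/212.082) ≈ 0.158.
ε > 0: substitutes.

0.158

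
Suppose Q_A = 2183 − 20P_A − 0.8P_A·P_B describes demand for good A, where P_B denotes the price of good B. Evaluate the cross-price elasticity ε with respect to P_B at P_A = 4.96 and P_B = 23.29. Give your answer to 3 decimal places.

At P_A = 4.96 and P_B = 23.29: Q_A = 1991.385.
∂Q_A/∂P_B = -0.8P_A = -0.8(4.96) = -3.9680.
ε = (∂Q_A/∂P_B)(P_B/Q_A) = -3.9680 × (23.29/1991.385) ≈ -0.046.
ε < 0: complements.

-0.046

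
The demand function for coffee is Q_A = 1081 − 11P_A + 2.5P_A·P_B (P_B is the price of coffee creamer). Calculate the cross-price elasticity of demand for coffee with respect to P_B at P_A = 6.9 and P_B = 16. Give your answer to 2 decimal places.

At P_A = 6.9 and P_B = 16: Q_A = 1281.1.
∂Q_A/∂P_B = 2.5P_A = 2.5(6.9) = 17.2500.
ε = (∂Q_A/∂P_B)(P_B/Q_A) = 17.2500 × (16/1281.1) ≈ 0.22.

0.22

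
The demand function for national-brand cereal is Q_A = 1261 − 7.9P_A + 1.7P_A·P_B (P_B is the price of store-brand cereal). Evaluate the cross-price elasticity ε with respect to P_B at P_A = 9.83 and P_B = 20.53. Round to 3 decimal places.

0.225

At P_A = 9.83 and P_B = 20.53: Q_A = 1526.420.
∂Q_A/∂P_B = 1.7P_A = 1.7(9.83) = 16.7110.
ε = (∂Q_A/∂P_B)(P_B/Q_A) = 16.7110 × (20.53/1526.420) ≈ 0.225.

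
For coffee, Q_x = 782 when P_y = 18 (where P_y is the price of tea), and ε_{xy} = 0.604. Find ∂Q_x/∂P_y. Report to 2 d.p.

ε = (∂Q_x/∂P_y)·(P_y/Q_x) ⇒ ∂Q_x/∂P_y = ε·Q_x/P_y = 0.604 × 782/18 ≈ 26.24.

26.24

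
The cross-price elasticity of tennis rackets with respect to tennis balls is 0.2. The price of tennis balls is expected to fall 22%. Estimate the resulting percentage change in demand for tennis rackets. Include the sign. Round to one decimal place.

%ΔQ ≈ ε × %ΔP of tennis balls = 0.2 × (-22%) = -4.4%.

-4.4%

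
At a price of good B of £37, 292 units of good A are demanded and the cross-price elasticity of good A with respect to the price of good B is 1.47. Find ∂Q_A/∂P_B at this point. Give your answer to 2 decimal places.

11.60

ε = (∂Q_A/∂P_B)·(P_B/Q_A) ⇒ ∂Q_A/∂P_B = ε·Q_A/P_B = 1.47 × 292/37 ≈ 11.60.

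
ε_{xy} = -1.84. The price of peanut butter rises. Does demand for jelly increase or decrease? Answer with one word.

decrease

ε < 0 and the price of peanut butter rises, so the quantity of jelly moves in the opposite direction: it decreases.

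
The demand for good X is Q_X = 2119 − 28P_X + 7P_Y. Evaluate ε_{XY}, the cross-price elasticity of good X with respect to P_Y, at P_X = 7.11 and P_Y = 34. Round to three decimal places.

0.110

At P_X = 7.11 and P_Y = 34: Q_X = 2157.92.
∂Q_X/∂P_Y = 7.
ε = (∂Q_X/∂P_Y)(P_Y/Q_X) = 7 × (34/2157.92) ≈ 0.110.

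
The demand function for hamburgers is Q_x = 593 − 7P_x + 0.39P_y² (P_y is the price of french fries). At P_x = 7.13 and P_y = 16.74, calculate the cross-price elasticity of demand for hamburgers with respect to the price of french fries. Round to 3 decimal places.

0.335

At P_x = 7.13 and P_y = 16.74: Q_x = 652.379.
∂Q_x/∂P_y = 0.78P_y = 0.78(16.74) = 13.0572.
ε = (∂Q_x/∂P_y)(P_y/Q_x) = 13.0572 × (16.74/652.379) ≈ 0.335.
ε > 0: substitutes.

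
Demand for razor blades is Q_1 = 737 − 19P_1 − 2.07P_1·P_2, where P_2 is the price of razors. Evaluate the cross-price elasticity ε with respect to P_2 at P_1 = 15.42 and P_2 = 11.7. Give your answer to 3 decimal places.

At P_1 = 15.42 and P_2 = 11.7: Q_1 = 70.563.
∂Q_1/∂P_2 = -2.07P_1 = -2.07(15.42) = -31.9194.
ε = (∂Q_1/∂P_2)(P_2/Q_1) = -31.9194 × (11.7/70.563) ≈ -5.293.
ε < 0: complements.

-5.293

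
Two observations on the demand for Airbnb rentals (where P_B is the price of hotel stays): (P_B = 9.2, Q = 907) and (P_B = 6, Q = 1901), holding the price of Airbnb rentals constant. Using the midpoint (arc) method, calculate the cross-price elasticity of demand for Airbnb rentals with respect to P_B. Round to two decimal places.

-1.68

ΔQ_A = 1901 − 907 = 994; ΔP_B = 6 − 9.2 = -3.2.
Midpoints: Q̄_A = 1404.0, P̄_B = 7.60.
ε = (ΔQ_A/Q̄_A)/(ΔP_B/P̄_B) = (994/1404.0)/(-3.2/7.60) ≈ -1.68.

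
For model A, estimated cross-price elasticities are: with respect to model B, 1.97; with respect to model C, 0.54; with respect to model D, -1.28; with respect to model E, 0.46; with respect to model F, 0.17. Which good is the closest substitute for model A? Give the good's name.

model B

Substitutes have ε > 0. Among the positive values, 1.97 (model B) is largest.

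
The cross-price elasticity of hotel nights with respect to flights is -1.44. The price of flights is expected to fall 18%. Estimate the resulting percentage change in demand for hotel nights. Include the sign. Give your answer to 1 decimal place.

%ΔQ ≈ ε × %ΔP of flights = -1.44 × (-18%) = 25.9%.

25.9%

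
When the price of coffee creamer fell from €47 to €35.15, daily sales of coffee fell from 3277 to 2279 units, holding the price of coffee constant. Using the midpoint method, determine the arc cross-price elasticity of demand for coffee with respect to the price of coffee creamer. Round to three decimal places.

ΔQ_A = 2279 − 3277 = -998; ΔP_B = 35.15 − 47 = -11.85.
Midpoints: Q̄_A = 2778.0, P̄_B = 41.08.
ε = (ΔQ_A/Q̄_A)/(ΔP_B/P̄_B) = (-998/2778.0)/(-11.85/41.08) ≈ 1.245.

1.245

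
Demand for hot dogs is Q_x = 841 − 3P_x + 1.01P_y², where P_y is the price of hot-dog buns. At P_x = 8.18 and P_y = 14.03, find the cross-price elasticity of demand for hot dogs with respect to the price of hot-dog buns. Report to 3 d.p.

0.392

At P_x = 8.18 and P_y = 14.03: Q_x = 1015.269.
∂Q_x/∂P_y = 2.02P_y = 2.02(14.03) = 28.3406.
ε = (∂Q_x/∂P_y)(P_y/Q_x) = 28.3406 × (14.03/1015.269) ≈ 0.392.
ε > 0: substitutes.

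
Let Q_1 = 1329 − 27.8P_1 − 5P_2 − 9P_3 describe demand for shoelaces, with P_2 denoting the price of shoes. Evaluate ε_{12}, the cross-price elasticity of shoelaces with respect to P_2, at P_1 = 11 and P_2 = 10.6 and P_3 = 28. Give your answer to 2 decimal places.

-0.07

At P_1 = 11 and P_2 = 10.6 and P_3 = 28: Q_1 = 718.2.
∂Q_1/∂P_2 = -5.
ε = (∂Q_1/∂P_2)(P_2/Q_1) = -5 × (10.6/718.2) ≈ -0.07.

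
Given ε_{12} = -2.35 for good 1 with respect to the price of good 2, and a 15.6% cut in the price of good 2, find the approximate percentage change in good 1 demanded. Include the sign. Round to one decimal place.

36.7%

%ΔQ ≈ ε × %ΔP of good 2 = -2.35 × (-15.6%) = 36.7%.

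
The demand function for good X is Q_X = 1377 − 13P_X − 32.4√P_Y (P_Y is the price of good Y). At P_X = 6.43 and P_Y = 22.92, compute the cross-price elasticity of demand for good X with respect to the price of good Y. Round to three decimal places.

At P_X = 6.43 and P_Y = 22.92: Q_X = 1138.296.
∂Q_X/∂P_Y = -32.4/(2√P_Y) = -32.4/(2√22.92) = -3.3838.
ε = (∂Q_X/∂P_Y)(P_Y/Q_X) = -3.3838 × (22.92/1138.296) ≈ -0.068.

-0.068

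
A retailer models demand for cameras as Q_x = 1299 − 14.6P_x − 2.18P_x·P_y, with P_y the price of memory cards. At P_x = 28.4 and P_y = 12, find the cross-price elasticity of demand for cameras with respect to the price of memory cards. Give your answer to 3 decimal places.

At P_x = 28.4 and P_y = 12: Q_x = 141.416.
∂Q_x/∂P_y = -2.18P_x = -2.18(28.4) = -61.9120.
ε = (∂Q_x/∂P_y)(P_y/Q_x) = -61.9120 × (12/141.416) ≈ -5.254.
ε < 0: complements.

-5.254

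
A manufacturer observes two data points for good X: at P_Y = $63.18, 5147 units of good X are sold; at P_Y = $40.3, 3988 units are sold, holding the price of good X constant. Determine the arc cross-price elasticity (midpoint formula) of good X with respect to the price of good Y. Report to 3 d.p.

0.574

ΔQ_X = 3988 − 5147 = -1159; ΔP_Y = 40.3 − 63.18 = -22.88.
Midpoints: Q̄_X = 4567.5, P̄_Y = 51.74.
ε = (ΔQ_X/Q̄_X)/(ΔP_Y/P̄_Y) = (-1159/4567.5)/(-22.88/51.74) ≈ 0.574.
ε > 0: good X and good Y are substitutes.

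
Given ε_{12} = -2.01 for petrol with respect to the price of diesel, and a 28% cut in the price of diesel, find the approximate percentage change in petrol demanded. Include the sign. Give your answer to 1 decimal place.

%ΔQ ≈ ε × %ΔP of diesel = -2.01 × (-28%) = 56.3%.

56.3%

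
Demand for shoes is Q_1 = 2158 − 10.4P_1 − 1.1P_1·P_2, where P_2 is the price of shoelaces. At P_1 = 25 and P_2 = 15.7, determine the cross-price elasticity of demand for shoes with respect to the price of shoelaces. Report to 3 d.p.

-0.294

At P_1 = 25 and P_2 = 15.7: Q_1 = 1466.25.
∂Q_1/∂P_2 = -1.1P_1 = -1.1(25) = -27.5000.
ε = (∂Q_1/∂P_2)(P_2/Q_1) = -27.5000 × (15.7/1466.25) ≈ -0.294.
ε < 0: complements.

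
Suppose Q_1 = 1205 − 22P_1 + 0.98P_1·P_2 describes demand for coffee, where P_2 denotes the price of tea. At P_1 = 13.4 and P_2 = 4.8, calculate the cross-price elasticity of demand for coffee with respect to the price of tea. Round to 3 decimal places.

0.065

At P_1 = 13.4 and P_2 = 4.8: Q_1 = 973.234.
∂Q_1/∂P_2 = 0.98P_1 = 0.98(13.4) = 13.1320.
ε = (∂Q_1/∂P_2)(P_2/Q_1) = 13.1320 × (4.8/973.234) ≈ 0.065.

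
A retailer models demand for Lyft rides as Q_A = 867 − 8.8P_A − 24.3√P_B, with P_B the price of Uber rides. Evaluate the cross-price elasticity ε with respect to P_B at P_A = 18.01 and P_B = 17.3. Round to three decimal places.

-0.083

At P_A = 18.01 and P_B = 17.3: Q_A = 607.440.
∂Q_A/∂P_B = -24.3/(2√P_B) = -24.3/(2√17.3) = -2.9211.
ε = (∂Q_A/∂P_B)(P_B/Q_A) = -2.9211 × (17.3/607.440) ≈ -0.083.
ε < 0: complements.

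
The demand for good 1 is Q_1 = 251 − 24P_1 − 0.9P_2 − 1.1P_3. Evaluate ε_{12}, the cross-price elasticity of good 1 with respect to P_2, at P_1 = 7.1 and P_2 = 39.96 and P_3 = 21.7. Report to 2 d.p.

At P_1 = 7.1 and P_2 = 39.96 and P_3 = 21.7: Q_1 = 20.766.
∂Q_1/∂P_2 = -0.9.
ε = (∂Q_1/∂P_2)(P_2/Q_1) = -0.9 × (39.96/20.766) ≈ -1.73.
Since ε < 0, good 1 and good 2 are complements.

-1.73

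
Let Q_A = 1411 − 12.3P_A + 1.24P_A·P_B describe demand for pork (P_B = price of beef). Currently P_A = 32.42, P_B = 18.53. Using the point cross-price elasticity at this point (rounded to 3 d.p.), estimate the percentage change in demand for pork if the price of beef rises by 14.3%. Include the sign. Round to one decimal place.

At P_A = 32.42, P_B = 18.53: Q_A = 1757.155.
∂Q_A/∂P_B = 1.24P_A = 40.2008.
ε = (∂Q_A/∂P_B)(P_B/Q_A) = 40.2008 × 18.53/1757.155 ≈ 0.424.
%ΔQ_A ≈ ε × %ΔP_B = 0.424 × (14.3%) = 6.1%.

6.1%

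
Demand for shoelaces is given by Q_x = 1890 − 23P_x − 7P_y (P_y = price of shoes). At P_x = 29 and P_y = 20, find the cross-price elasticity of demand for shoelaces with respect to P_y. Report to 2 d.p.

At P_x = 29 and P_y = 20: Q_x = 1083.
∂Q_x/∂P_y = -7.
ε = (∂Q_x/∂P_y)(P_y/Q_x) = -7 × (20/1083) ≈ -0.13.
Since ε < 0, shoelaces and shoes are complements.

-0.13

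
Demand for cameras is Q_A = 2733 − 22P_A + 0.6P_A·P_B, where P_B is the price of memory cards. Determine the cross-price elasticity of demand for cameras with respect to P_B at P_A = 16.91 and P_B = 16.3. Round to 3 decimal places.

At P_A = 16.91 and P_B = 16.3: Q_A = 2526.360.
∂Q_A/∂P_B = 0.6P_A = 0.6(16.91) = 10.1460.
ε = (∂Q_A/∂P_B)(P_B/Q_A) = 10.1460 × (16.3/2526.360) ≈ 0.065.

0.065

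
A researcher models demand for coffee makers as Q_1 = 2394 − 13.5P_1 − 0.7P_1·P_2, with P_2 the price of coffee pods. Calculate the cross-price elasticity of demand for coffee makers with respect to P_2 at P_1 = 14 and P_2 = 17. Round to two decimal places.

At P_1 = 14 and P_2 = 17: Q_1 = 2038.4.
∂Q_1/∂P_2 = -0.7P_1 = -0.7(14) = -9.8000.
ε = (∂Q_1/∂P_2)(P_2/Q_1) = -9.8000 × (17/2038.4) ≈ -0.08.
ε < 0: complements.

-0.08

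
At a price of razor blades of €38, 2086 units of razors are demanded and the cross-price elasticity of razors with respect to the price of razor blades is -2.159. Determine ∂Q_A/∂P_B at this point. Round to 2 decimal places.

-118.52

ε = (∂Q_A/∂P_B)·(P_B/Q_A) ⇒ ∂Q_A/∂P_B = ε·Q_A/P_B = -2.159 × 2086/38 ≈ -118.52.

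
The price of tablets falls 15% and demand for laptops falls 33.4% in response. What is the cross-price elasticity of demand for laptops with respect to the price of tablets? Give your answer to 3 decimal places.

2.227

ε = (%ΔQ of laptops) / (%ΔP of tablets) = (-33.4%) / (-15%) ≈ 2.227.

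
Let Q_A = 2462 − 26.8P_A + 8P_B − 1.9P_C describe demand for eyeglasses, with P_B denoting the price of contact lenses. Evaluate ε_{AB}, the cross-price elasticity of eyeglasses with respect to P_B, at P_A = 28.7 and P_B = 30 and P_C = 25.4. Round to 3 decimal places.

At P_A = 28.7 and P_B = 30 and P_C = 25.4: Q_A = 1884.58.
∂Q_A/∂P_B = 8.
ε = (∂Q_A/∂P_B)(P_B/Q_A) = 8 × (30/1884.58) ≈ 0.127.

0.127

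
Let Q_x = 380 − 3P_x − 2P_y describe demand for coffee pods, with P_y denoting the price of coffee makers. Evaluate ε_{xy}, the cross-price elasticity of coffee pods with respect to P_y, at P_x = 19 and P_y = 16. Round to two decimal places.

At P_x = 19 and P_y = 16: Q_x = 291.
∂Q_x/∂P_y = -2.
ε = (∂Q_x/∂P_y)(P_y/Q_x) = -2 × (16/291) ≈ -0.11.
Since ε < 0, coffee pods and coffee makers are complements.

-0.11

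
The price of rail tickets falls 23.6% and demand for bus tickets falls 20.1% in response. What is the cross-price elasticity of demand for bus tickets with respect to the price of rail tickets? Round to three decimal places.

ε = (%ΔQ of bus tickets) / (%ΔP of rail tickets) = (-20.1%) / (-23.6%) ≈ 0.852.

0.852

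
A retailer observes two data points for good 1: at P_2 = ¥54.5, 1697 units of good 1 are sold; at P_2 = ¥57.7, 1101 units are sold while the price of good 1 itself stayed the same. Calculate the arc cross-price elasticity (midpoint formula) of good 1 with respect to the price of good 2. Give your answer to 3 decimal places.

-7.469

ΔQ_1 = 1101 − 1697 = -596; ΔP_2 = 57.7 − 54.5 = 3.2.
Midpoints: Q̄_1 = 1399.0, P̄_2 = 56.10.
ε = (ΔQ_1/Q̄_1)/(ΔP_2/P̄_2) = (-596/1399.0)/(3.2/56.10) ≈ -7.469.
ε < 0: good 1 and good 2 are complements.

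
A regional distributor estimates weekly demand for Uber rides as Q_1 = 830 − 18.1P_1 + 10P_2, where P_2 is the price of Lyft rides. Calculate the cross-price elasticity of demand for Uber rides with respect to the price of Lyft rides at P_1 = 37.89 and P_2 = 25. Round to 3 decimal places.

0.634

At P_1 = 37.89 and P_2 = 25: Q_1 = 394.191.
∂Q_1/∂P_2 = 10.
ε = (∂Q_1/∂P_2)(P_2/Q_1) = 10 × (25/394.191) ≈ 0.634.
Since ε > 0, Uber rides and Lyft rides are substitutes.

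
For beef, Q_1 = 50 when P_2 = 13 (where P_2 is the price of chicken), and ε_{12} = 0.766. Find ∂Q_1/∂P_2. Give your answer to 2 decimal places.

ε = (∂Q_1/∂P_2)·(P_2/Q_1) ⇒ ∂Q_1/∂P_2 = ε·Q_1/P_2 = 0.766 × 50/13 ≈ 2.95.

2.95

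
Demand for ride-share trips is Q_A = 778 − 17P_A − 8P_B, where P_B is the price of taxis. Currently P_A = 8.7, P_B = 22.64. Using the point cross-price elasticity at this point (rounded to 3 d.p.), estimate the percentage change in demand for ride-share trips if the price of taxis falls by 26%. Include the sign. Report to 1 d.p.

10.5%

At P_A = 8.7, P_B = 22.64: Q_A = 448.98.
∂Q_A/∂P_B = -8.
ε = (∂Q_A/∂P_B)(P_B/Q_A) = -8.0000 × 22.64/448.98 ≈ -0.403.
%ΔQ_A ≈ ε × %ΔP_B = -0.403 × (-26%) = 10.5%.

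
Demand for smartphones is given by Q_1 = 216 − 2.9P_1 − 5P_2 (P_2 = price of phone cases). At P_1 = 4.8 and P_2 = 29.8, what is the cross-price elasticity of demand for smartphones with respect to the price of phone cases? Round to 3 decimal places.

-2.807

At P_1 = 4.8 and P_2 = 29.8: Q_1 = 53.08.
∂Q_1/∂P_2 = -5.
ε = (∂Q_1/∂P_2)(P_2/Q_1) = -5 × (29.8/53.08) ≈ -2.807.
Since ε < 0, smartphones and phone cases are complements.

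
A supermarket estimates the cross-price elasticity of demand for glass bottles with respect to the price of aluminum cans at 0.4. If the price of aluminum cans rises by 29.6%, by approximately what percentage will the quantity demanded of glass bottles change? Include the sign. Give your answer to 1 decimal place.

%ΔQ ≈ ε × %ΔP of aluminum cans = 0.4 × (29.6%) = 11.8%.

11.8%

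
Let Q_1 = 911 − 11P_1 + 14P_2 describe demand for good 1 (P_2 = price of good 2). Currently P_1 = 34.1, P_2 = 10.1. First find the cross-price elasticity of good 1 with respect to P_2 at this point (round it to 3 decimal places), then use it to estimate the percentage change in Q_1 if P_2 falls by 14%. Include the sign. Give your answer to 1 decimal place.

-2.9%

At P_1 = 34.1, P_2 = 10.1: Q_1 = 677.3.
∂Q_1/∂P_2 = 14.
ε = (∂Q_1/∂P_2)(P_2/Q_1) = 14.0000 × 10.1/677.3 ≈ 0.209.
%ΔQ_1 ≈ ε × %ΔP_2 = 0.209 × (-14%) = -2.9%.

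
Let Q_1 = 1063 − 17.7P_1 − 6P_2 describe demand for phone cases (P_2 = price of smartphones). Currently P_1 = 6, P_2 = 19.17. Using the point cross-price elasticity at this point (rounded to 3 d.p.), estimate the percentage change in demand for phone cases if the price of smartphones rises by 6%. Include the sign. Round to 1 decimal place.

-0.8%

At P_1 = 6, P_2 = 19.17: Q_1 = 841.78.
∂Q_1/∂P_2 = -6.
ε = (∂Q_1/∂P_2)(P_2/Q_1) = -6.0000 × 19.17/841.78 ≈ -0.137.
%ΔQ_1 ≈ ε × %ΔP_2 = -0.137 × (6%) = -0.8%.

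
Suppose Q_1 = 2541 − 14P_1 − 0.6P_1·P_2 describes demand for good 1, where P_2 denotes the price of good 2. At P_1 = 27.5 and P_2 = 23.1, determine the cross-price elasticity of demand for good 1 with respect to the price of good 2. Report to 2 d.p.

-0.21

At P_1 = 27.5 and P_2 = 23.1: Q_1 = 1774.85.
∂Q_1/∂P_2 = -0.6P_1 = -0.6(27.5) = -16.5000.
ε = (∂Q_1/∂P_2)(P_2/Q_1) = -16.5000 × (23.1/1774.85) ≈ -0.21.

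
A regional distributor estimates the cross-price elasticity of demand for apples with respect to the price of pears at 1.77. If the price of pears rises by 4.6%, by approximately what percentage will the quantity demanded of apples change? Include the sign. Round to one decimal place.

8.1%

%ΔQ ≈ ε × %ΔP of pears = 1.77 × (4.6%) = 8.1%.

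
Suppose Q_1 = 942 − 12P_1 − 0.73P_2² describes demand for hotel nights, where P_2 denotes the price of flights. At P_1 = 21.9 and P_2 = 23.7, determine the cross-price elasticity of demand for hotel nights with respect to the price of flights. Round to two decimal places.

-3.05

At P_1 = 21.9 and P_2 = 23.7: Q_1 = 269.166.
∂Q_1/∂P_2 = -1.46P_2 = -1.46(23.7) = -34.6020.
ε = (∂Q_1/∂P_2)(P_2/Q_1) = -34.6020 × (23.7/269.166) ≈ -3.05.
ε < 0: complements.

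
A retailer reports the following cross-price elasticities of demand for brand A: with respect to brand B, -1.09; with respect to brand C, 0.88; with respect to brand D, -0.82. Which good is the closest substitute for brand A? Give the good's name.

brand C

Substitutes have ε > 0. Among the positive values, 0.88 (brand C) is largest.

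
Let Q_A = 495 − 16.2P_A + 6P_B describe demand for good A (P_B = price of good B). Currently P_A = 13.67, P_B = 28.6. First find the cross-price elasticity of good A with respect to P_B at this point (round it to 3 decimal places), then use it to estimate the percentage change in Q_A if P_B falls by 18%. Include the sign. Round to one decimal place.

At P_A = 13.67, P_B = 28.6: Q_A = 445.146.
∂Q_A/∂P_B = 6.
ε = (∂Q_A/∂P_B)(P_B/Q_A) = 6.0000 × 28.6/445.146 ≈ 0.385.
%ΔQ_A ≈ ε × %ΔP_B = 0.385 × (-18%) = -6.9%.

-6.9%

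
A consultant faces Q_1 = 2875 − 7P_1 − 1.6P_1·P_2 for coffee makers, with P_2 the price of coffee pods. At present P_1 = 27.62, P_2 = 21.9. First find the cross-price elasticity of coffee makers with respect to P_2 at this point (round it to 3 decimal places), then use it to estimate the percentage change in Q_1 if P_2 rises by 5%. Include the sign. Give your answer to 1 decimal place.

At P_1 = 27.62, P_2 = 21.9: Q_1 = 1713.855.
∂Q_1/∂P_2 = -1.6P_1 = -44.1920.
ε = (∂Q_1/∂P_2)(P_2/Q_1) = -44.1920 × 21.9/1713.855 ≈ -0.565.
%ΔQ_1 ≈ ε × %ΔP_2 = -0.565 × (5%) = -2.8%.

-2.8%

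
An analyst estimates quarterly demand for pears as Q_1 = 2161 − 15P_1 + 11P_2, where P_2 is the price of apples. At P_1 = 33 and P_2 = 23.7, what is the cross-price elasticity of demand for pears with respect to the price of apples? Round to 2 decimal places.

At P_1 = 33 and P_2 = 23.7: Q_1 = 1926.7.
∂Q_1/∂P_2 = 11.
ε = (∂Q_1/∂P_2)(P_2/Q_1) = 11 × (23.7/1926.7) ≈ 0.14.

0.14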